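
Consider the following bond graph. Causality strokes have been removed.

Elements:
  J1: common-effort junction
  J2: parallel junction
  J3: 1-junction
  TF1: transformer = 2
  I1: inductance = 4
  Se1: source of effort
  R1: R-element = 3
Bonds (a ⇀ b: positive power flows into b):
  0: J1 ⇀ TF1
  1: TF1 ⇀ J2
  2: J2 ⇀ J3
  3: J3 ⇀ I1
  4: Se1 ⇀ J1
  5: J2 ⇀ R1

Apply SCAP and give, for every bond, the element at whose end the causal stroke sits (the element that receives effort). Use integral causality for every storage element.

β0 →TF1
β1 →J2
β2 →J3
β3 →I1
β4 →J1
β5 →R1

b4 |J1  (Se1 (Se) sets effort on bond)
b0 |TF1  (0-jn J1 has e-setter on 4)
b1 |J2  (TF1: transformer flips bond 0)
b2 |J3  (J2 effort already set via bond 1)
b5 |R1  (0-jn J2 has e-setter on 1)
b3 |I1  (J3: last free bond brings flow in)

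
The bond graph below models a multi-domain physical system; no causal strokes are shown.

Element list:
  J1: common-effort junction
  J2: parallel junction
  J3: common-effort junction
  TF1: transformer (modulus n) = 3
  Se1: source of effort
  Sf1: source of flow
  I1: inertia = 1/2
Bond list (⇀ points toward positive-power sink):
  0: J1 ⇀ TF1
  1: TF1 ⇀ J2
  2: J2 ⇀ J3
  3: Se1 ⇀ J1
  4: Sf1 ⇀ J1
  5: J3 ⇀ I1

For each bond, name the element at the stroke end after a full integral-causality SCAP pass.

b3 stroke→J1  (Se1 (Se) sets effort on bond)
b4 stroke→Sf1  (Sf1: flow source, stroke at near end)
b0 stroke→TF1  (J1: bond 3 brought effort, rest push out)
b1 stroke→J2  (TF1: transformer flips bond 0)
b2 stroke→J3  (J2 effort already set via bond 1)
b5 stroke→I1  (J3: bond 2 brought effort, rest push out)

β0 stroke at TF1
β1 stroke at J2
β2 stroke at J3
β3 stroke at J1
β4 stroke at Sf1
β5 stroke at I1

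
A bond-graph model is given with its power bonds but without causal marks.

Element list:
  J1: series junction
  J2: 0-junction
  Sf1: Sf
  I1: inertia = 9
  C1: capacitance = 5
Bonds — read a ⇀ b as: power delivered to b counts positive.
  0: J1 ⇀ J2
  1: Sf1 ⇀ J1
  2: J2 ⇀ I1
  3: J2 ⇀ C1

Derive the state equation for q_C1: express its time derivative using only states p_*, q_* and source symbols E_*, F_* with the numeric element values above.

β1 |Sf1  (Sf1: flow source, stroke at near end)
β0 |J1  (J1 flow already set via bond 1)
β2 |I1  (prefer integral on I1)
β3 |J2  (closing 0-jn rule on J2)

dq_C1/dt = F_Sf1 - p_I1/9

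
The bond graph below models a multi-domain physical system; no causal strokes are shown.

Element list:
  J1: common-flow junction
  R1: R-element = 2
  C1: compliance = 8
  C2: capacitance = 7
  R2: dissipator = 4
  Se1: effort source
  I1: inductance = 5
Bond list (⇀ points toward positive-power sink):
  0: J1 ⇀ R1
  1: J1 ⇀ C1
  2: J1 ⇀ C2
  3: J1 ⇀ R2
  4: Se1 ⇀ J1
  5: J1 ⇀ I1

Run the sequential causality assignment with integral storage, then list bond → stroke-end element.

#4 |J1  (Se1 (Se) sets effort on bond)
#1 |J1  (C1 outputs effort q/C1)
#2 |J1  (prefer integral on C2)
#5 |I1  (I1 outputs flow p/I1)
#0 |J1  (common-f at J1 fixed by 5)
#3 |J1  (J1: bond 5 brought flow, rest push out)

bond 0 →J1
bond 1 →J1
bond 2 →J1
bond 3 →J1
bond 4 →J1
bond 5 →I1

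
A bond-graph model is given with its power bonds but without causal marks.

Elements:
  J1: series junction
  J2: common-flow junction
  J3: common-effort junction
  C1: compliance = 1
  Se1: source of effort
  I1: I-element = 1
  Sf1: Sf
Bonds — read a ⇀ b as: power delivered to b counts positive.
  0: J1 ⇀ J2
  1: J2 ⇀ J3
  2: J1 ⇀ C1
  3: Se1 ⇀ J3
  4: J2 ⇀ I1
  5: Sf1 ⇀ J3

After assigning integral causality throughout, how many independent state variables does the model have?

β3 →J3  (Se1 fixes effort; stroke away)
β5 →Sf1  (Sf1 (Sf) sets flow on bond)
β1 →J2  (common-e at J3 fixed by 3)
β2 →J1  (C1: C, integral causality)
β0 →J2  (only one flow-in slot at J1)
β4 →I1  (J2 needs exactly one f-in)

2  (C1, I1 all integral)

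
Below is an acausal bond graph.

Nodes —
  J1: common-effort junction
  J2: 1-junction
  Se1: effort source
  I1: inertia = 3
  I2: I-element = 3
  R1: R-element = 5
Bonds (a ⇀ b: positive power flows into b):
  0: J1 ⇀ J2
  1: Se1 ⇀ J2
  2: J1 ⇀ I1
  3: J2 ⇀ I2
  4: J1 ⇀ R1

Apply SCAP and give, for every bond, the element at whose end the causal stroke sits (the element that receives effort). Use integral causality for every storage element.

β1 stroke at J2  (Se1 fixes effort; stroke away)
β2 stroke at I1  (I1 integral (f out))
β3 stroke at I2  (I2 outputs flow p/I2)
β0 stroke at J2  (J2 flow already set via bond 3)
β4 stroke at J1  (J1 needs exactly one e-in)

b0 stroke at J2
b1 stroke at J2
b2 stroke at I1
b3 stroke at I2
b4 stroke at J1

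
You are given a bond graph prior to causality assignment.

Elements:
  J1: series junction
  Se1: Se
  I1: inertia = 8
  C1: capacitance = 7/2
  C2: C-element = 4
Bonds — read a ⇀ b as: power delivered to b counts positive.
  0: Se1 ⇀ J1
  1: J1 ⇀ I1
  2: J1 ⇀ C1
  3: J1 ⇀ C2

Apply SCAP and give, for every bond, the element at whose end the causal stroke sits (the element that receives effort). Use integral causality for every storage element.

β0 stroke at J1  (source Se1 imposes e)
β1 stroke at I1  (I1 integral (f out))
β2 stroke at J1  (J1 flow already set via bond 1)
β3 stroke at J1  (common-f at J1 fixed by 1)

#0 →J1
#1 →I1
#2 →J1
#3 →J1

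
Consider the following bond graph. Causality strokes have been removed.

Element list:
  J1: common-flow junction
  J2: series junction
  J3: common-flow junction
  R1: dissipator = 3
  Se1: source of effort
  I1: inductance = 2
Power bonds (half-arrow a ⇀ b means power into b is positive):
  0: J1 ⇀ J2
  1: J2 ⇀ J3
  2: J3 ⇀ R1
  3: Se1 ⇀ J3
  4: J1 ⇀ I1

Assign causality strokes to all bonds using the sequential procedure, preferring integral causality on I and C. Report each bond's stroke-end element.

bond 3 stroke at J3  (source Se1 imposes e)
bond 4 stroke at I1  (prefer integral on I1)
bond 0 stroke at J1  (common-f at J1 fixed by 4)
bond 1 stroke at J2  (J2: bond 0 brought flow, rest push out)
bond 2 stroke at J3  (J3 flow already set via bond 1)

b0 stroke→J1
b1 stroke→J2
b2 stroke→J3
b3 stroke→J3
b4 stroke→I1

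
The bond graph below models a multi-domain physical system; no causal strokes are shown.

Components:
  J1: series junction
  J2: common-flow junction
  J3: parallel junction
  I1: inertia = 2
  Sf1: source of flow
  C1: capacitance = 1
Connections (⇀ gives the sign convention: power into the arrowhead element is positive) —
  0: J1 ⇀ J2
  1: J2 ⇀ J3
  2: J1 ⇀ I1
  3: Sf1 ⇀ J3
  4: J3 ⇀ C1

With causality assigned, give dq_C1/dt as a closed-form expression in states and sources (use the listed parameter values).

#3 →Sf1  (Sf1 fixes flow; stroke at Sf1)
#2 →I1  (I1 outputs flow p/I1)
#0 →J1  (1-jn J1 has f-setter on 2)
#1 →J2  (J2: bond 0 brought flow, rest push out)
#4 →J3  (only one effort-in slot at J3)

dq_C1/dt = F_Sf1 + p_I1/2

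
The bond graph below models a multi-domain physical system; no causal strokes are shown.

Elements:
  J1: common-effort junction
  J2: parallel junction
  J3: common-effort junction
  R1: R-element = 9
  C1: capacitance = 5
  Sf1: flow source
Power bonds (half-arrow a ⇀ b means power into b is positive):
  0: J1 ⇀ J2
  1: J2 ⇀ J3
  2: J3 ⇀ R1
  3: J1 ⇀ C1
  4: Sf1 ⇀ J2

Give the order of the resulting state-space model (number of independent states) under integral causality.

#4 stroke at Sf1  (Sf1 fixes flow; stroke at Sf1)
#3 stroke at J1  (C1 integral (e out))
#0 stroke at J2  (0-jn J1 has e-setter on 3)
#1 stroke at J3  (0-jn J2 has e-setter on 0)
#2 stroke at R1  (common-e at J3 fixed by 1)

1  (C1 all integral)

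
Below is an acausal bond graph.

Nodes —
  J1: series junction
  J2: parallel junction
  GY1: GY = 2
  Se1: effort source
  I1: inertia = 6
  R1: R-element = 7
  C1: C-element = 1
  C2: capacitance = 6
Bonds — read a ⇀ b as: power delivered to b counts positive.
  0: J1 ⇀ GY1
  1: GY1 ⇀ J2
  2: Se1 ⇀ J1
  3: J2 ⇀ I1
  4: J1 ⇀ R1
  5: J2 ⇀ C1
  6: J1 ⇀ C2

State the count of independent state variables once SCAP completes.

3  (C1, C2, I1 all integral)

β2 |J1  (Se1 fixes effort; stroke away)
β3 |I1  (prefer integral on I1)
β5 |J2  (C1 outputs effort q/C1)
β1 |GY1  (common-e at J2 fixed by 5)
β0 |GY1  (GY GY1: same side as bond 1)
β4 |J1  (common-f at J1 fixed by 0)
β6 |J1  (common-f at J1 fixed by 0)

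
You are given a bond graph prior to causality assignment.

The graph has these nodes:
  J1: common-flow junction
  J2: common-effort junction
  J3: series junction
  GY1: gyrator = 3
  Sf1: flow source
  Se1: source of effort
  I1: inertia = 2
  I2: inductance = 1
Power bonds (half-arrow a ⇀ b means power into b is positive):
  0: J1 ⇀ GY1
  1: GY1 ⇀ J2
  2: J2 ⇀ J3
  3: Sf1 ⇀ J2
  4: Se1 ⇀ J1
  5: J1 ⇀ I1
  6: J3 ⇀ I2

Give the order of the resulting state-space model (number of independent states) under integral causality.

2  (I1, I2 all integral)

bond 3 →Sf1  (Sf1 fixes flow; stroke at Sf1)
bond 4 →J1  (Se1: effort source, stroke at far end)
bond 5 →I1  (I1 outputs flow p/I1)
bond 0 →J1  (J1: bond 5 brought flow, rest push out)
bond 1 →J2  (GY1 both-in/both-out from 0)
bond 2 →J3  (J2: bond 1 brought effort, rest push out)
bond 6 →I2  (closing 1-jn rule on J3)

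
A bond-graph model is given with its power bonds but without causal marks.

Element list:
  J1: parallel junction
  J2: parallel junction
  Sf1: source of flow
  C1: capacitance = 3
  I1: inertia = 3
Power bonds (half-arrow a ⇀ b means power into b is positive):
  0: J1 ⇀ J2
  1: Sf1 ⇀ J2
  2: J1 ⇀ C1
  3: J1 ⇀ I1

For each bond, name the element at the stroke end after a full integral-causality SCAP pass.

#0 |J2
#1 |Sf1
#2 |J1
#3 |I1

#1 stroke→Sf1  (source Sf1 imposes f)
#0 stroke→J2  (J2: last free bond brings effort in)
#2 stroke→J1  (prefer integral on C1)
#3 stroke→I1  (J1 effort already set via bond 2)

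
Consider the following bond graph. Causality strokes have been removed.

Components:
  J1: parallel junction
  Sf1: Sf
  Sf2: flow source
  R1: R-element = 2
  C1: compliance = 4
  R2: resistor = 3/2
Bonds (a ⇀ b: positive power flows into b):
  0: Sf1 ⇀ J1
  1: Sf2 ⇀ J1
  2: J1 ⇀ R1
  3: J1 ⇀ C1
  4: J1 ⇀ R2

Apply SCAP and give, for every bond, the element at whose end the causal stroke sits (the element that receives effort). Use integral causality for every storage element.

β0 →Sf1
β1 →Sf2
β2 →R1
β3 →J1
β4 →R2

bond 0 |Sf1  (Sf1: flow source, stroke at near end)
bond 1 |Sf2  (Sf2 fixes flow; stroke at Sf2)
bond 3 |J1  (C1 integral (e out))
bond 2 |R1  (J1 effort already set via bond 3)
bond 4 |R2  (common-e at J1 fixed by 3)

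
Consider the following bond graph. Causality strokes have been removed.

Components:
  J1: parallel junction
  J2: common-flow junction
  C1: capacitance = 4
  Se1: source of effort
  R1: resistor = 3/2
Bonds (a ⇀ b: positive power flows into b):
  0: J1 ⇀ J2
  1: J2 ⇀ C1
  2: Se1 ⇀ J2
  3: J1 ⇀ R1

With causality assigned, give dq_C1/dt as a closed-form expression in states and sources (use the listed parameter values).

dq_C1/dt = 2*E_Se1/3 - q_C1/6

#2 →J2  (Se1: effort source, stroke at far end)
#1 →J2  (prefer integral on C1)
#0 →J1  (closing 1-jn rule on J2)
#3 →R1  (common-e at J1 fixed by 0)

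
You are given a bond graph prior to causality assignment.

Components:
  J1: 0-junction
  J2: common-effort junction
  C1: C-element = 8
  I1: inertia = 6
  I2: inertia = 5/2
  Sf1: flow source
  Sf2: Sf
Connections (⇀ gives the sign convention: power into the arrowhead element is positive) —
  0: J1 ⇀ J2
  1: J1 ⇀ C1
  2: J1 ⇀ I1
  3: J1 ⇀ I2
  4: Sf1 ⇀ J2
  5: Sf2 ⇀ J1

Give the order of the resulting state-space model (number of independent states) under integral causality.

3  (C1, I1, I2 all integral)

#4 stroke at Sf1  (Sf1 fixes flow; stroke at Sf1)
#5 stroke at Sf2  (Sf2: flow source, stroke at near end)
#0 stroke at J2  (J2 needs exactly one e-in)
#1 stroke at J1  (prefer integral on C1)
#2 stroke at I1  (J1 effort already set via bond 1)
#3 stroke at I2  (0-jn J1 has e-setter on 1)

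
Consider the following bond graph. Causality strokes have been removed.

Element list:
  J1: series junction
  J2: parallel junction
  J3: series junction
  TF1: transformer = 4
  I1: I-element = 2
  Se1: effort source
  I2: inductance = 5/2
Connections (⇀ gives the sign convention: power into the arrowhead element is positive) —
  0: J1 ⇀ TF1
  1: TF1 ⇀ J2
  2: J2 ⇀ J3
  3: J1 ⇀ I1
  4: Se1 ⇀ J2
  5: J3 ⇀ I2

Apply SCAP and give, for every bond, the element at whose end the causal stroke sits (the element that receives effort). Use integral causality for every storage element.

bond 4 →J2  (Se1 fixes effort; stroke away)
bond 1 →TF1  (0-jn J2 has e-setter on 4)
bond 2 →J3  (0-jn J2 has e-setter on 4)
bond 5 →I2  (J3: last free bond brings flow in)
bond 0 →J1  (TF TF1: opposite of bond 1)
bond 3 →I1  (only one flow-in slot at J1)

b0 stroke→J1
b1 stroke→TF1
b2 stroke→J3
b3 stroke→I1
b4 stroke→J2
b5 stroke→I2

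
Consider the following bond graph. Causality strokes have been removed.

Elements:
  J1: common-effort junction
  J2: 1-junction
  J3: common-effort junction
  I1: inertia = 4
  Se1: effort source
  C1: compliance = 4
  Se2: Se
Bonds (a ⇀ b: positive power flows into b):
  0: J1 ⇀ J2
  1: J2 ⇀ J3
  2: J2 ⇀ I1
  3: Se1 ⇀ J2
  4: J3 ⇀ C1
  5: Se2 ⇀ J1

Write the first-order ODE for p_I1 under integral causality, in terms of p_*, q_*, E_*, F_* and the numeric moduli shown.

dp_I1/dt = E_Se1 + E_Se2 - q_C1/4

β3 stroke→J2  (Se1 fixes effort; stroke away)
β5 stroke→J1  (Se2 (Se) sets effort on bond)
β0 stroke→J2  (J1: bond 5 brought effort, rest push out)
β2 stroke→I1  (I1 integral (f out))
β1 stroke→J2  (J2: bond 2 brought flow, rest push out)
β4 stroke→J3  (J3 needs exactly one e-in)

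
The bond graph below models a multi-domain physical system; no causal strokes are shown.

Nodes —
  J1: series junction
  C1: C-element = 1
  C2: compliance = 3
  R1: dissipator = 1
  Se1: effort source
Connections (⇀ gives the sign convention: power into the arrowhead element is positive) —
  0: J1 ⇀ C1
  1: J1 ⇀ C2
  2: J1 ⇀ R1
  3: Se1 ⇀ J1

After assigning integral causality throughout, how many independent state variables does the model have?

2  (C1, C2 all integral)

β3 stroke at J1  (source Se1 imposes e)
β0 stroke at J1  (C1 outputs effort q/C1)
β1 stroke at J1  (prefer integral on C2)
β2 stroke at R1  (closing 1-jn rule on J1)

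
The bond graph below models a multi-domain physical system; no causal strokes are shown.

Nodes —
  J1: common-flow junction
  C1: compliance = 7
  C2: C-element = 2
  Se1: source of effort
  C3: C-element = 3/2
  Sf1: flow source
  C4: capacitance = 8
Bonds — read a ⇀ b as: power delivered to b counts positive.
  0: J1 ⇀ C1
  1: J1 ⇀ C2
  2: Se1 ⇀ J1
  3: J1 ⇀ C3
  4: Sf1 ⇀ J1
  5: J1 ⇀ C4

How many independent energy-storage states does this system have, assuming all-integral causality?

4  (C1, C2, C3, C4 all integral)

b2 →J1  (Se1 (Se) sets effort on bond)
b4 →Sf1  (Sf1 fixes flow; stroke at Sf1)
b0 →J1  (J1 flow already set via bond 4)
b1 →J1  (1-jn J1 has f-setter on 4)
b3 →J1  (J1: bond 4 brought flow, rest push out)
b5 →J1  (J1: bond 4 brought flow, rest push out)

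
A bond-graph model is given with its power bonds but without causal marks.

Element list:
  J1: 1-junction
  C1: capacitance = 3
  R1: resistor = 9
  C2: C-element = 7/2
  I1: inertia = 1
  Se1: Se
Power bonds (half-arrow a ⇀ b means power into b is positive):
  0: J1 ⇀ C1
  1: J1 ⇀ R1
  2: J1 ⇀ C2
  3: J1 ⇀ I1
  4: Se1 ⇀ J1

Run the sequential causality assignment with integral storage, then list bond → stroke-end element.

bond 0 |J1
bond 1 |J1
bond 2 |J1
bond 3 |I1
bond 4 |J1

#4 →J1  (source Se1 imposes e)
#0 →J1  (C1: C, integral causality)
#2 →J1  (C2: C, integral causality)
#3 →I1  (I1 integral (f out))
#1 →J1  (1-jn J1 has f-setter on 3)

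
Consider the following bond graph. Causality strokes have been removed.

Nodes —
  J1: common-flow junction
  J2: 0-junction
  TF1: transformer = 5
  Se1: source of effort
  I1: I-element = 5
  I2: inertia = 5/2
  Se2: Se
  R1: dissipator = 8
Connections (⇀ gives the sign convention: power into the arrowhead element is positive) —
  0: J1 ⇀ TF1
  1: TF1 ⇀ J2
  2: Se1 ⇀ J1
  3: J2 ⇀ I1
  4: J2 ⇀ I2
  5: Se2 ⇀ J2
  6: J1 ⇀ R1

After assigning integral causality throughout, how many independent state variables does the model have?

β2 →J1  (source Se1 imposes e)
β5 →J2  (Se2: effort source, stroke at far end)
β1 →TF1  (0-jn J2 has e-setter on 5)
β3 →I1  (J2 effort already set via bond 5)
β4 →I2  (common-e at J2 fixed by 5)
β0 →J1  (through TF1, causality passes straight; one stroke at TF1)
β6 →R1  (only one flow-in slot at J1)

2  (I1, I2 all integral)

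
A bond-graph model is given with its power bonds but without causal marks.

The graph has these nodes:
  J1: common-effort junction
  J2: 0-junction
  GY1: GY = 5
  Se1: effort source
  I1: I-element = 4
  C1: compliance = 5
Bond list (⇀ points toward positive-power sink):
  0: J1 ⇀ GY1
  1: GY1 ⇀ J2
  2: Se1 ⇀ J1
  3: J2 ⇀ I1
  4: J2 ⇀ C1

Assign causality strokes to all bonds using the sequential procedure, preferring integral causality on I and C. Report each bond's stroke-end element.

#0 |GY1
#1 |GY1
#2 |J1
#3 |I1
#4 |J2

b2 |J1  (source Se1 imposes e)
b0 |GY1  (0-jn J1 has e-setter on 2)
b1 |GY1  (GY GY1: same side as bond 0)
b3 |I1  (I1 integral (f out))
b4 |J2  (closing 0-jn rule on J2)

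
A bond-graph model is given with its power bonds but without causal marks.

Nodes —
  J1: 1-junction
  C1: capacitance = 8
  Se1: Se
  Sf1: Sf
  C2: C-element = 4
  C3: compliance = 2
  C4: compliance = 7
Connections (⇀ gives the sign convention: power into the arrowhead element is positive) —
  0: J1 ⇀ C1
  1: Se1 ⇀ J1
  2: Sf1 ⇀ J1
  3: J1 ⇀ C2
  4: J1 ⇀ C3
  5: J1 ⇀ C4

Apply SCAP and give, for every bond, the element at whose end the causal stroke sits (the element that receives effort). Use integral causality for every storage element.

#0 stroke→J1
#1 stroke→J1
#2 stroke→Sf1
#3 stroke→J1
#4 stroke→J1
#5 stroke→J1

bond 1 →J1  (Se1 (Se) sets effort on bond)
bond 2 →Sf1  (Sf1 (Sf) sets flow on bond)
bond 0 →J1  (J1 flow already set via bond 2)
bond 3 →J1  (J1: bond 2 brought flow, rest push out)
bond 4 →J1  (1-jn J1 has f-setter on 2)
bond 5 →J1  (J1: bond 2 brought flow, rest push out)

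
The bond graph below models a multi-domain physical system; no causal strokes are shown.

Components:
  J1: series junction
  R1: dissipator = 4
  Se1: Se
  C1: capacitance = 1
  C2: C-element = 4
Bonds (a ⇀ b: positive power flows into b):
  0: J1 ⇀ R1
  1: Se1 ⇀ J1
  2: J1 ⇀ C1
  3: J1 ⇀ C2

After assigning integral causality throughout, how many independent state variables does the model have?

bond 1 →J1  (Se1 fixes effort; stroke away)
bond 2 →J1  (prefer integral on C1)
bond 3 →J1  (C2 integral (e out))
bond 0 →R1  (J1: last free bond brings flow in)

2  (C1, C2 all integral)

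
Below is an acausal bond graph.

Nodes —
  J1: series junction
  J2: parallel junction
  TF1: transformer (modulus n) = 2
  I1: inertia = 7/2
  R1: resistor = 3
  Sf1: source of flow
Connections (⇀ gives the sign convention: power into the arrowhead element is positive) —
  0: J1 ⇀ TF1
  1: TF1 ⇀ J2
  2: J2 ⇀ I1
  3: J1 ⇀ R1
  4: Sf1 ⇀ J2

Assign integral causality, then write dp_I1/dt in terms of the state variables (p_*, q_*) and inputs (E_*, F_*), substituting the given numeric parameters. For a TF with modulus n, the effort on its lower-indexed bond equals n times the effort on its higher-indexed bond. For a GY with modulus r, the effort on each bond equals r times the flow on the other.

b4 stroke at Sf1  (source Sf1 imposes f)
b2 stroke at I1  (prefer integral on I1)
b1 stroke at J2  (only one effort-in slot at J2)
b0 stroke at TF1  (TF TF1: opposite of bond 1)
b3 stroke at J1  (J1 flow already set via bond 0)

dp_I1/dt = 3*F_Sf1/4 - 3*p_I1/14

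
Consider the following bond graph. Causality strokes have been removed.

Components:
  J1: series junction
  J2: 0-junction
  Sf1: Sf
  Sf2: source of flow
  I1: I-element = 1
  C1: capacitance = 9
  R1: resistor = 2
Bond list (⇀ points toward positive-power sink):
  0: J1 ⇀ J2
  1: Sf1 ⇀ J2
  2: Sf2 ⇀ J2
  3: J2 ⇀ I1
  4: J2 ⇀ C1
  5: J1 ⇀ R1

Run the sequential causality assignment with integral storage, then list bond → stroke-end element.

#1 stroke at Sf1  (Sf1 (Sf) sets flow on bond)
#2 stroke at Sf2  (source Sf2 imposes f)
#3 stroke at I1  (prefer integral on I1)
#4 stroke at J2  (C1 outputs effort q/C1)
#0 stroke at J1  (J2 effort already set via bond 4)
#5 stroke at R1  (J1: last free bond brings flow in)

b0 stroke at J1
b1 stroke at Sf1
b2 stroke at Sf2
b3 stroke at I1
b4 stroke at J2
b5 stroke at R1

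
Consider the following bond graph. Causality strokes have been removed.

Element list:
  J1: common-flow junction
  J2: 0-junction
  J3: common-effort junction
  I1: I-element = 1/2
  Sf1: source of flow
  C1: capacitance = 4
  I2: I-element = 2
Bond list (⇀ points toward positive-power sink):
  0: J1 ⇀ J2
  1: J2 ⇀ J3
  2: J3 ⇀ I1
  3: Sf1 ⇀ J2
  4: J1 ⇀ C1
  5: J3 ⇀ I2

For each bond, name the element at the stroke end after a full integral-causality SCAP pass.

bond 0 stroke at J2
bond 1 stroke at J3
bond 2 stroke at I1
bond 3 stroke at Sf1
bond 4 stroke at J1
bond 5 stroke at I2

bond 3 |Sf1  (Sf1 fixes flow; stroke at Sf1)
bond 2 |I1  (prefer integral on I1)
bond 4 |J1  (prefer integral on C1)
bond 0 |J2  (only one flow-in slot at J1)
bond 1 |J3  (J2: bond 0 brought effort, rest push out)
bond 5 |I2  (common-e at J3 fixed by 1)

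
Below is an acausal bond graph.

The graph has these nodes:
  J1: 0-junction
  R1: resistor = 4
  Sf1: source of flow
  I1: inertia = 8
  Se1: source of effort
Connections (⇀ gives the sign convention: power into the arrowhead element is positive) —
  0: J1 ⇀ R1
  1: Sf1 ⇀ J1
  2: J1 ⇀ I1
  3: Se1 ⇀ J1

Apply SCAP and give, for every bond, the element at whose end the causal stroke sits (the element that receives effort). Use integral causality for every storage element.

b1 stroke→Sf1  (Sf1: flow source, stroke at near end)
b3 stroke→J1  (Se1: effort source, stroke at far end)
b0 stroke→R1  (J1: bond 3 brought effort, rest push out)
b2 stroke→I1  (0-jn J1 has e-setter on 3)

β0 stroke at R1
β1 stroke at Sf1
β2 stroke at I1
β3 stroke at J1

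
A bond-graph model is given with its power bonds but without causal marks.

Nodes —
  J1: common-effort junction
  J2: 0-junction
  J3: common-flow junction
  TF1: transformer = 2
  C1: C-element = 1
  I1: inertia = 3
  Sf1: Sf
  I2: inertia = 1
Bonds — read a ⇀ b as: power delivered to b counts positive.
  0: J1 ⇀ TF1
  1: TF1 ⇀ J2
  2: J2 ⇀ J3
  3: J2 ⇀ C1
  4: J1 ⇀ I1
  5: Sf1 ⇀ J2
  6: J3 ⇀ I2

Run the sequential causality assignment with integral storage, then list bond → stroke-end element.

b0 |J1
b1 |TF1
b2 |J3
b3 |J2
b4 |I1
b5 |Sf1
b6 |I2

b5 stroke→Sf1  (Sf1 fixes flow; stroke at Sf1)
b3 stroke→J2  (C1 outputs effort q/C1)
b1 stroke→TF1  (J2 effort already set via bond 3)
b2 stroke→J3  (J2 effort already set via bond 3)
b6 stroke→I2  (J3 needs exactly one f-in)
b0 stroke→J1  (through TF1, causality passes straight; one stroke at TF1)
b4 stroke→I1  (J1: bond 0 brought effort, rest push out)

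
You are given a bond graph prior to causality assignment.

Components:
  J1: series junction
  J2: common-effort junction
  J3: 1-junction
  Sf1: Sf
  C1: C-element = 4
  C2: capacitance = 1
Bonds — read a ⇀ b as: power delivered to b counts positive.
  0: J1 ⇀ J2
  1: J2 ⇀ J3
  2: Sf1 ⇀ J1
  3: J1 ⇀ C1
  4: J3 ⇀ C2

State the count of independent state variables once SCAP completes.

2  (C1, C2 all integral)

bond 2 stroke→Sf1  (Sf1 (Sf) sets flow on bond)
bond 0 stroke→J1  (J1 flow already set via bond 2)
bond 3 stroke→J1  (common-f at J1 fixed by 2)
bond 1 stroke→J2  (J2 needs exactly one e-in)
bond 4 stroke→J3  (J3 flow already set via bond 1)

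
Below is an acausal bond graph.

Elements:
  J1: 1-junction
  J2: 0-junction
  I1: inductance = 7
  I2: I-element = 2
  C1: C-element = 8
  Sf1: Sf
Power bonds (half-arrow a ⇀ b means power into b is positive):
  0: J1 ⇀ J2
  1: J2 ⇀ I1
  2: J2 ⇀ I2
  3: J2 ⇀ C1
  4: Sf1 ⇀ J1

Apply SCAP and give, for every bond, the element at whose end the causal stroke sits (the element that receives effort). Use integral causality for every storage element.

#4 stroke→Sf1  (Sf1: flow source, stroke at near end)
#0 stroke→J1  (J1: bond 4 brought flow, rest push out)
#1 stroke→I1  (I1 integral (f out))
#2 stroke→I2  (I2 outputs flow p/I2)
#3 stroke→J2  (only one effort-in slot at J2)

#0 →J1
#1 →I1
#2 →I2
#3 →J2
#4 →Sf1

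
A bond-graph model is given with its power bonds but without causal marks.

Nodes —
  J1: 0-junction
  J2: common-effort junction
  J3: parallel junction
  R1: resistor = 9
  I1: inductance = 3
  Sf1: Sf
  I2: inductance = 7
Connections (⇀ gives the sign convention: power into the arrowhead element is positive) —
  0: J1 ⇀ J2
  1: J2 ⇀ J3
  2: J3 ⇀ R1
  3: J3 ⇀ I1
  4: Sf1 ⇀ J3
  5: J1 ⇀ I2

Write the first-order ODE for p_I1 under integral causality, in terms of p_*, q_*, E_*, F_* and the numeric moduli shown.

dp_I1/dt = 9*F_Sf1 - 3*p_I1 - 9*p_I2/7

bond 4 stroke at Sf1  (Sf1 (Sf) sets flow on bond)
bond 3 stroke at I1  (prefer integral on I1)
bond 5 stroke at I2  (I2: I, integral causality)
bond 0 stroke at J1  (closing 0-jn rule on J1)
bond 1 stroke at J2  (only one effort-in slot at J2)
bond 2 stroke at J3  (only one effort-in slot at J3)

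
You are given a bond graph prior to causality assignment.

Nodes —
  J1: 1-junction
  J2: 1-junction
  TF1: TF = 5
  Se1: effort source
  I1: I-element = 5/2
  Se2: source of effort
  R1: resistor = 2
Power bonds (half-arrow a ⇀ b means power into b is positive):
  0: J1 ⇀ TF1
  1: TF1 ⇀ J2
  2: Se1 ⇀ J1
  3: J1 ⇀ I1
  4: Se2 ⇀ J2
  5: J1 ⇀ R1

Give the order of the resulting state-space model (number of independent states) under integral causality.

1  (I1 all integral)

β2 |J1  (Se1: effort source, stroke at far end)
β4 |J2  (Se2 fixes effort; stroke away)
β1 |TF1  (J2: last free bond brings flow in)
β0 |J1  (TF1 one-in-one-out from 1)
β3 |I1  (I1 integral (f out))
β5 |J1  (J1 flow already set via bond 3)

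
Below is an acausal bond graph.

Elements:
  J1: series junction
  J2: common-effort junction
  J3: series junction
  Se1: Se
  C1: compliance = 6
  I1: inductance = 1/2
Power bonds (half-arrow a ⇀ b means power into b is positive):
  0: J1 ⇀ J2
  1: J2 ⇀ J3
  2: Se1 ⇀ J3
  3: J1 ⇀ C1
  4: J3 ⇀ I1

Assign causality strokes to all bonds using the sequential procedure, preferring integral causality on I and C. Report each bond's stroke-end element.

#0 stroke at J2
#1 stroke at J3
#2 stroke at J3
#3 stroke at J1
#4 stroke at I1

b2 →J3  (Se1 (Se) sets effort on bond)
b3 →J1  (C1 integral (e out))
b0 →J2  (J1: last free bond brings flow in)
b1 →J3  (J2: bond 0 brought effort, rest push out)
b4 →I1  (J3 needs exactly one f-in)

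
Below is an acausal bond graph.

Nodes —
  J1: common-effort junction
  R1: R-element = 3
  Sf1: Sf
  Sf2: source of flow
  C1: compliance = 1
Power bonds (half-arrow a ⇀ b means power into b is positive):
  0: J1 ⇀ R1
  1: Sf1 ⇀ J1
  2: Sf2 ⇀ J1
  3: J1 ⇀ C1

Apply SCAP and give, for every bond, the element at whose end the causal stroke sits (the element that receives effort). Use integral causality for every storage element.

b0 →R1
b1 →Sf1
b2 →Sf2
b3 →J1

β1 |Sf1  (Sf1 fixes flow; stroke at Sf1)
β2 |Sf2  (Sf2 (Sf) sets flow on bond)
β3 |J1  (C1 integral (e out))
β0 |R1  (0-jn J1 has e-setter on 3)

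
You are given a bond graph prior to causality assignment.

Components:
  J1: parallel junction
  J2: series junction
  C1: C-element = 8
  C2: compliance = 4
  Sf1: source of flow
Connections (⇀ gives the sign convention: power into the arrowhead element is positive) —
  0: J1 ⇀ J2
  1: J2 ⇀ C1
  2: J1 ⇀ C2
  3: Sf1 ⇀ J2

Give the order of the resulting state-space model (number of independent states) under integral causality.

2  (C1, C2 all integral)

β3 |Sf1  (Sf1 (Sf) sets flow on bond)
β0 |J2  (common-f at J2 fixed by 3)
β1 |J2  (J2: bond 3 brought flow, rest push out)
β2 |J1  (closing 0-jn rule on J1)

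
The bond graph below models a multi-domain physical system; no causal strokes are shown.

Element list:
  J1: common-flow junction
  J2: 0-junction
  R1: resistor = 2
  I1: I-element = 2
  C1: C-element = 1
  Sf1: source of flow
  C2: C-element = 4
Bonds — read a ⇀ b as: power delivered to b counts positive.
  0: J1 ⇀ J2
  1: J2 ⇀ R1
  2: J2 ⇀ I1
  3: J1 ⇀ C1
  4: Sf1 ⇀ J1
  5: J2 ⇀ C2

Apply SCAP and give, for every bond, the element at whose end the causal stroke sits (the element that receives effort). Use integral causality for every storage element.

b4 stroke at Sf1  (Sf1: flow source, stroke at near end)
b0 stroke at J1  (J1: bond 4 brought flow, rest push out)
b3 stroke at J1  (common-f at J1 fixed by 4)
b2 stroke at I1  (I1: I, integral causality)
b5 stroke at J2  (C2 integral (e out))
b1 stroke at R1  (0-jn J2 has e-setter on 5)

bond 0 |J1
bond 1 |R1
bond 2 |I1
bond 3 |J1
bond 4 |Sf1
bond 5 |J2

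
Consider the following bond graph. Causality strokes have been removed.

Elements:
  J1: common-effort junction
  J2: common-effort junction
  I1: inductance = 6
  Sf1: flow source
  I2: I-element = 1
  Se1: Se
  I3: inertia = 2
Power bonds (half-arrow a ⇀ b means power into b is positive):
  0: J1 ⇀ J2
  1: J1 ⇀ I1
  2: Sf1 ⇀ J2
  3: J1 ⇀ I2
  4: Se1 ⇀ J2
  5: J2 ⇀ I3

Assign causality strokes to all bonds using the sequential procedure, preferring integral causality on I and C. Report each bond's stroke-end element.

bond 0 →J1
bond 1 →I1
bond 2 →Sf1
bond 3 →I2
bond 4 →J2
bond 5 →I3

β2 stroke at Sf1  (Sf1 (Sf) sets flow on bond)
β4 stroke at J2  (Se1 fixes effort; stroke away)
β0 stroke at J1  (0-jn J2 has e-setter on 4)
β5 stroke at I3  (0-jn J2 has e-setter on 4)
β1 stroke at I1  (J1 effort already set via bond 0)
β3 stroke at I2  (0-jn J1 has e-setter on 0)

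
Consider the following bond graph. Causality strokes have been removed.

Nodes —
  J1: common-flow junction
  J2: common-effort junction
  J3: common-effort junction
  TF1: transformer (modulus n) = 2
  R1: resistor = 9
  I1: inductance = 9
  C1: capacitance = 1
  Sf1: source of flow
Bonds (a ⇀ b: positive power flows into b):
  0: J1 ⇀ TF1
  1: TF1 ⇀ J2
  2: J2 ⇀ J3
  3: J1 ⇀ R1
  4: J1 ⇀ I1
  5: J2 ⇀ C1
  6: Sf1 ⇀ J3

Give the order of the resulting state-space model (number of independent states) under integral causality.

b6 |Sf1  (Sf1: flow source, stroke at near end)
b2 |J3  (closing 0-jn rule on J3)
b4 |I1  (I1 integral (f out))
b0 |J1  (J1 flow already set via bond 4)
b3 |J1  (common-f at J1 fixed by 4)
b1 |TF1  (through TF1, causality passes straight; one stroke at TF1)
b5 |J2  (only one effort-in slot at J2)

2  (C1, I1 all integral)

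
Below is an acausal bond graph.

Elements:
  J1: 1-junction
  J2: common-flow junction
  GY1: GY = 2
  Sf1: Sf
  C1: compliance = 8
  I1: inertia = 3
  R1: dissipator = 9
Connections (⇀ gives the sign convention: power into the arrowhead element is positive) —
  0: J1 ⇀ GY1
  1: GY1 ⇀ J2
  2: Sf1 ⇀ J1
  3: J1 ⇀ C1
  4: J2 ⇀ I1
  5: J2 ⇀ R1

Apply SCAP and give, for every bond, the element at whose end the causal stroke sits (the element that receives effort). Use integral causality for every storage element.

#0 stroke→J1
#1 stroke→J2
#2 stroke→Sf1
#3 stroke→J1
#4 stroke→I1
#5 stroke→J2

#2 stroke at Sf1  (Sf1 fixes flow; stroke at Sf1)
#0 stroke at J1  (J1 flow already set via bond 2)
#3 stroke at J1  (1-jn J1 has f-setter on 2)
#1 stroke at J2  (through GY1, causality inverts; strokes same side of GY1)
#4 stroke at I1  (I1 outputs flow p/I1)
#5 stroke at J2  (common-f at J2 fixed by 4)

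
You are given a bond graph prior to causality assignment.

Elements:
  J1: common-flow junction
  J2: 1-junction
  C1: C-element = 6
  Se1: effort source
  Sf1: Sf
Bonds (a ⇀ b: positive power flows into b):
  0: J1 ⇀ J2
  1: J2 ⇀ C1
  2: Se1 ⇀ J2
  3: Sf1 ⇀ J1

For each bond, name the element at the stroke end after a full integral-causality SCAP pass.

bond 2 stroke at J2  (Se1 fixes effort; stroke away)
bond 3 stroke at Sf1  (Sf1 fixes flow; stroke at Sf1)
bond 0 stroke at J1  (J1 flow already set via bond 3)
bond 1 stroke at J2  (1-jn J2 has f-setter on 0)

bond 0 →J1
bond 1 →J2
bond 2 →J2
bond 3 →Sf1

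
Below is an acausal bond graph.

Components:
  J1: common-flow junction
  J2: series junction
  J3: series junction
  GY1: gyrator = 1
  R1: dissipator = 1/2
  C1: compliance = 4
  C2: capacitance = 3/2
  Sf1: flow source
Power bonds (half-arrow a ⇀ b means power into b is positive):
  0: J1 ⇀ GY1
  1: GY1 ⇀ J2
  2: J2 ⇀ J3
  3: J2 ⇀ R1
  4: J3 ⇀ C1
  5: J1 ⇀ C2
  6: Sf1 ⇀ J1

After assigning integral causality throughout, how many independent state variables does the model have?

2  (C1, C2 all integral)

bond 6 stroke→Sf1  (Sf1 (Sf) sets flow on bond)
bond 0 stroke→J1  (common-f at J1 fixed by 6)
bond 5 stroke→J1  (common-f at J1 fixed by 6)
bond 1 stroke→J2  (through GY1, causality inverts; strokes same side of GY1)
bond 4 stroke→J3  (prefer integral on C1)
bond 2 stroke→J2  (closing 1-jn rule on J3)
bond 3 stroke→R1  (closing 1-jn rule on J2)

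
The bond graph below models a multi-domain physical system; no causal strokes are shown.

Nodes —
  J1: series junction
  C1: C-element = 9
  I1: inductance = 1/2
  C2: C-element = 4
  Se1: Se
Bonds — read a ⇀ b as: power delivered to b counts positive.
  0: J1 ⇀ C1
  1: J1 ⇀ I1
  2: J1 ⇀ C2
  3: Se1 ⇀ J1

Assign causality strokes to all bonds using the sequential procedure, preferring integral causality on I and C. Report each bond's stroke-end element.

b0 →J1
b1 →I1
b2 →J1
b3 →J1

β3 |J1  (Se1 fixes effort; stroke away)
β0 |J1  (C1: C, integral causality)
β1 |I1  (I1 outputs flow p/I1)
β2 |J1  (J1: bond 1 brought flow, rest push out)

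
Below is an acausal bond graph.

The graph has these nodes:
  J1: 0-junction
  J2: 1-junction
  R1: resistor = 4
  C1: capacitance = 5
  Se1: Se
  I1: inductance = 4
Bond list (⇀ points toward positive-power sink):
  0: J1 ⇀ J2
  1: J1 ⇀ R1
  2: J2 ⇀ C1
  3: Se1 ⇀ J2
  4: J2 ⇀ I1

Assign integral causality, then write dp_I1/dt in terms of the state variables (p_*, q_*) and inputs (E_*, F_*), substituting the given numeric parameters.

dp_I1/dt = E_Se1 - p_I1 - q_C1/5

b3 stroke→J2  (Se1 (Se) sets effort on bond)
b2 stroke→J2  (C1: C, integral causality)
b4 stroke→I1  (prefer integral on I1)
b0 stroke→J2  (1-jn J2 has f-setter on 4)
b1 stroke→J1  (closing 0-jn rule on J1)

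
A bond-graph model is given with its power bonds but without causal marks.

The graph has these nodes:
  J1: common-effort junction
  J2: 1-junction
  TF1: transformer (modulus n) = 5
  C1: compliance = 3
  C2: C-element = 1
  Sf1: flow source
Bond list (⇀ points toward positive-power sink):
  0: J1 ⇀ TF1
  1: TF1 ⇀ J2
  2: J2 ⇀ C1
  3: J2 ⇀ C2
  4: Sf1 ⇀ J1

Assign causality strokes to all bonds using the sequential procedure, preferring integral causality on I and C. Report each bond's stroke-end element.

bond 4 stroke at Sf1  (source Sf1 imposes f)
bond 0 stroke at J1  (J1: last free bond brings effort in)
bond 1 stroke at TF1  (through TF1, causality passes straight; one stroke at TF1)
bond 2 stroke at J2  (J2 flow already set via bond 1)
bond 3 stroke at J2  (J2 flow already set via bond 1)

b0 →J1
b1 →TF1
b2 →J2
b3 →J2
b4 →Sf1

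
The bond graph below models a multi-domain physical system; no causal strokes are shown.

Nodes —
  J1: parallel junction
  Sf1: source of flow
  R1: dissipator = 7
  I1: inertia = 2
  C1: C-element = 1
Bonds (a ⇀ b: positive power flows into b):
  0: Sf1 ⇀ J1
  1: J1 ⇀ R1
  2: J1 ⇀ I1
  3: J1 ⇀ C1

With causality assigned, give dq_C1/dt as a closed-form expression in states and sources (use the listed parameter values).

#0 |Sf1  (Sf1: flow source, stroke at near end)
#2 |I1  (I1 integral (f out))
#3 |J1  (C1 outputs effort q/C1)
#1 |R1  (common-e at J1 fixed by 3)

dq_C1/dt = F_Sf1 - p_I1/2 - q_C1/7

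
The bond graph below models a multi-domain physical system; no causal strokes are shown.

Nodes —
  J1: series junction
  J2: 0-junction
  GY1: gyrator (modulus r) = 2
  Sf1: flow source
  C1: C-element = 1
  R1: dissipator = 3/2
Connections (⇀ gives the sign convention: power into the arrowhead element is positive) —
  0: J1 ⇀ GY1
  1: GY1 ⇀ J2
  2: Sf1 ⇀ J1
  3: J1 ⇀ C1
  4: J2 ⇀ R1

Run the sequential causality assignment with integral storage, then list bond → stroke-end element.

β2 →Sf1  (Sf1 (Sf) sets flow on bond)
β0 →J1  (J1 flow already set via bond 2)
β3 →J1  (J1 flow already set via bond 2)
β1 →J2  (through GY1, causality inverts; strokes same side of GY1)
β4 →R1  (J2 effort already set via bond 1)

bond 0 |J1
bond 1 |J2
bond 2 |Sf1
bond 3 |J1
bond 4 |R1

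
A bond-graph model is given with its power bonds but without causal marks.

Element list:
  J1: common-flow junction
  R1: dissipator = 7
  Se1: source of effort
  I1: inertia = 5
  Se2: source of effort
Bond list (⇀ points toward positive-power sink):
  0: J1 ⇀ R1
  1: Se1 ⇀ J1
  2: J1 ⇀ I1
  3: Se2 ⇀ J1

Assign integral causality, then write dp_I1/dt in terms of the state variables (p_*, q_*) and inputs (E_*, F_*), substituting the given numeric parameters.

dp_I1/dt = E_Se1 + E_Se2 - 7*p_I1/5

b1 →J1  (source Se1 imposes e)
b3 →J1  (source Se2 imposes e)
b2 →I1  (prefer integral on I1)
b0 →J1  (common-f at J1 fixed by 2)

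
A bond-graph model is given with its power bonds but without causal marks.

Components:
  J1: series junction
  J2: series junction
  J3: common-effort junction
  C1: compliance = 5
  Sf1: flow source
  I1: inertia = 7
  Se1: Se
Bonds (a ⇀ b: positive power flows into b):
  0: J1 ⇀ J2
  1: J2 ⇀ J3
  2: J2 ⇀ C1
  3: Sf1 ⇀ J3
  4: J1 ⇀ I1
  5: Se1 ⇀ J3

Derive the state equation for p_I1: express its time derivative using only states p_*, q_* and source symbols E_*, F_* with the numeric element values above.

β3 |Sf1  (source Sf1 imposes f)
β5 |J3  (Se1: effort source, stroke at far end)
β1 |J2  (J3 effort already set via bond 5)
β2 |J2  (C1 integral (e out))
β0 |J1  (J2: last free bond brings flow in)
β4 |I1  (J1 needs exactly one f-in)

dp_I1/dt = -E_Se1 - q_C1/5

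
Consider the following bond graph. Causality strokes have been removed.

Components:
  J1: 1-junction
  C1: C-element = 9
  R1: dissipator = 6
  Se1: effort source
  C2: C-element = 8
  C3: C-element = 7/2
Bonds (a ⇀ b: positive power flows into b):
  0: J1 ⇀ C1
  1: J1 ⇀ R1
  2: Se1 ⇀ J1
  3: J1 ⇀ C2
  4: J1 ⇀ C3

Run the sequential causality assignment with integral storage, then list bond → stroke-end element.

bond 2 |J1  (source Se1 imposes e)
bond 0 |J1  (C1: C, integral causality)
bond 3 |J1  (prefer integral on C2)
bond 4 |J1  (prefer integral on C3)
bond 1 |R1  (J1: last free bond brings flow in)

#0 →J1
#1 →R1
#2 →J1
#3 →J1
#4 →J1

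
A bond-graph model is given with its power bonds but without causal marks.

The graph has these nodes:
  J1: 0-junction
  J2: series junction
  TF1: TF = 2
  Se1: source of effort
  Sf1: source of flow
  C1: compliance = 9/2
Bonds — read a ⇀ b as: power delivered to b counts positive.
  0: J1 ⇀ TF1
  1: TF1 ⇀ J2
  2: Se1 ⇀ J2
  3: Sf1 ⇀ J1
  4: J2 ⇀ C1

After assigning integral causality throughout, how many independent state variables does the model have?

b2 →J2  (source Se1 imposes e)
b3 →Sf1  (Sf1 fixes flow; stroke at Sf1)
b0 →J1  (only one effort-in slot at J1)
b1 →TF1  (TF TF1: opposite of bond 0)
b4 →J2  (common-f at J2 fixed by 1)

1  (C1 all integral)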